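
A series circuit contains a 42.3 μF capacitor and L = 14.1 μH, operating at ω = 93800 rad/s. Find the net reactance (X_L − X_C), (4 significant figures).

1.071 Ω

X_L = ωL = 1.323 Ω
X_C = 1/(ωC) = 0.2520 Ω
X = 1.323 − 0.2520 = 1.071 Ω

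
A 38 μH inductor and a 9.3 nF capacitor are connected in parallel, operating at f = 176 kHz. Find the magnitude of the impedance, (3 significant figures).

74.0 Ω

ω = 2πf = 1.106e+06 rad/s
X_L = ωL = 42.0 Ω
X_C = 1/(ωC) = 97.2 Ω
Parallel: admittances add. Y = 1/(jωL) + jωC
Y = (0 − j0.0135) S
|Y| = 0.0135 S → |Z| = 1/|Y| = 74.0 Ω, ∠Z = −∠Y = 90.0°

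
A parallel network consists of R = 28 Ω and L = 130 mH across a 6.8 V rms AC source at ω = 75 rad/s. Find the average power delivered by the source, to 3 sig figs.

X_L = ωL = 9.75 Ω
Parallel: admittances add. Y = 1/R + 1/(jωL)
Y = (0.0357 − j0.103) S
|Y| = 0.109 S → |Z| = 1/|Y| = 9.21 Ω, ∠Z = −∠Y = 70.8°
I = V/|Z| = 739 mA
P = VI cos φ = 6.8 × 0.739 × cos(70.8°) = 1.65 W

1.65 W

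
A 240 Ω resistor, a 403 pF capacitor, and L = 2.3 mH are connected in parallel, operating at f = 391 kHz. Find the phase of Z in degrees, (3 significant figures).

-11.0°

ω = 2πf = 2.457e+06 rad/s
X_L = ωL = 5650 Ω
X_C = 1/(ωC) = 1010 Ω
Parallel: admittances add. Y = 1/R + 1/(jωL) + jωC
Y = (0.00417 + j0.000813) S
|Y| = 0.00425 S → |Z| = 1/|Y| = 236 Ω, ∠Z = −∠Y = -11.0°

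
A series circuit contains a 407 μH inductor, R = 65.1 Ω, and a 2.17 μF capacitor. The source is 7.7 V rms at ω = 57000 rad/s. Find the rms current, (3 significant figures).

X_L = ωL = 23.2 Ω
X_C = 1/(ωC) = 8.08 Ω
Net reactance X = X_L − X_C = 15.1 Ω
Z = 65.1 + j15.1 Ω
|Z| = √(65.1² + 15.1²) = 66.8 Ω
I = V/|Z| = 7.7/66.8 = 115 mA

115 mA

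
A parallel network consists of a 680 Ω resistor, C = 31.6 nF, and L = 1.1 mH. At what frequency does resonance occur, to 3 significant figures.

ω₀ = 1/√(LC) = 1/√(0.0011 × 3.16e-08) = 169600 rad/s
f₀ = ω₀/(2π) = 27.0 kHz

27.0 kHz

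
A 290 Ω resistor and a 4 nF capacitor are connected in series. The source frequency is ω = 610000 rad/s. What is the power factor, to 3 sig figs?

0.578

X_C = 1/(ωC) = 410 Ω
Z = 290 − j410 Ω
|Z| = √(290² + 410²) = 502 Ω
∠Z = arctan(-410/290) = -54.7°
cos φ = cos(-54.7°) = 0.578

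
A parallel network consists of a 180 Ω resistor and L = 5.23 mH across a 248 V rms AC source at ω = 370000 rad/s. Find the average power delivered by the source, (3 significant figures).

X_L = ωL = 1940 Ω
Parallel: admittances add. Y = 1/R + 1/(jωL)
Y = (0.00556 − j0.000517) S
|Y| = 0.00558 S → |Z| = 1/|Y| = 179 Ω, ∠Z = −∠Y = 5.31°
I = V/|Z| = 1.38 A
P = VI cos φ = 248 × 1.38 × cos(5.31°) = 342 W

342 W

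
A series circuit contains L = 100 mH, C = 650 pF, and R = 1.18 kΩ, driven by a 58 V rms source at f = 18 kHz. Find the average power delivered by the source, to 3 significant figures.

ω = 2πf = 113100 rad/s
X_L = ωL = 11300 Ω
X_C = 1/(ωC) = 13600 Ω
Net reactance X = X_L − X_C = -2290 Ω
Z = 1180 − j2290 Ω
|Z| = √(1180² + 2290²) = 2580 Ω
∠Z = arctan(-2290/1180) = -62.8°
I = V/|Z| = 22.5 mA
P = VI cos φ = 58 × 0.0225 × cos(-62.8°) = 597 mW

597 mW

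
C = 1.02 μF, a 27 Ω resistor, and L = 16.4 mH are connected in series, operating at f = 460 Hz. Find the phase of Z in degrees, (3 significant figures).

-84.7°

ω = 2πf = 2890 rad/s
X_L = ωL = 47.4 Ω
X_C = 1/(ωC) = 339 Ω
Net reactance X = X_L − X_C = -292 Ω
Z = 27.0 − j292 Ω
|Z| = √(27.0² + 292²) = 293 Ω
∠Z = arctan(-292/27.0) = -84.7°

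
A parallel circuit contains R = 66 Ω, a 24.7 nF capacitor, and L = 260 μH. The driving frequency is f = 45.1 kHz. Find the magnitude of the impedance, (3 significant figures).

60.5 Ω

ω = 2πf = 283400 rad/s
X_L = ωL = 73.7 Ω
X_C = 1/(ωC) = 143 Ω
Parallel: admittances add. Y = 1/R + 1/(jωL) + jωC
Y = (0.0152 − j0.00657) S
|Y| = 0.0165 S → |Z| = 1/|Y| = 60.5 Ω, ∠Z = −∠Y = 23.5°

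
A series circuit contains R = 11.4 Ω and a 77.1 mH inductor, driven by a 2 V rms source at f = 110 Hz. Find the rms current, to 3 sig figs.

36.7 mA

ω = 2πf = 691.2 rad/s
X_L = ωL = 53.3 Ω
Z = 11.4 + j53.3 Ω
|Z| = √(11.4² + 53.3²) = 54.5 Ω
I = V/|Z| = 2/54.5 = 36.7 mA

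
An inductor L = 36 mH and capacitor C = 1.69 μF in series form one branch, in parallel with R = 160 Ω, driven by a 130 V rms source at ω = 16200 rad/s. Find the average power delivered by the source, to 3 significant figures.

X_L = ωL = 583 Ω
X_C = 1/(ωC) = 36.5 Ω
Branch 1: Z₁ = R = 160 Ω
Branch 2 (series LC): Z₂ = j(X_L − X_C) = j547 Ω
Parallel: Z = Z₁Z₂/(Z₁+Z₂), |Z| = 154 Ω, ∠Z = 16.3°
I = V/|Z| = 847 mA
P = VI cos φ = 130 × 0.847 × cos(16.3°) = 106 W

106 W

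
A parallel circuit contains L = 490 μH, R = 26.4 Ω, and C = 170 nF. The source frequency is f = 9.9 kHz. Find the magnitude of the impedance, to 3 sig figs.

22.8 Ω

ω = 2πf = 62200 rad/s
X_L = ωL = 30.5 Ω
X_C = 1/(ωC) = 94.6 Ω
Parallel: admittances add. Y = 1/R + 1/(jωL) + jωC
Y = (0.0379 − j0.0222) S
|Y| = 0.0439 S → |Z| = 1/|Y| = 22.8 Ω, ∠Z = −∠Y = 30.4°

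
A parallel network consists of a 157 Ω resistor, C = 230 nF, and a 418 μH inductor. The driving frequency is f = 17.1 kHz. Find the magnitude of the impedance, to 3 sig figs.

147 Ω

ω = 2πf = 107400 rad/s
X_L = ωL = 44.9 Ω
X_C = 1/(ωC) = 40.5 Ω
Parallel: admittances add. Y = 1/R + 1/(jωL) + jωC
Y = (0.00637 + j0.00245) S
|Y| = 0.00682 S → |Z| = 1/|Y| = 147 Ω, ∠Z = −∠Y = -21.0°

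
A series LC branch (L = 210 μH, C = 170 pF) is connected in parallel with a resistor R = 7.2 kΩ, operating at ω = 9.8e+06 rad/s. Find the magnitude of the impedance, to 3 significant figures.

1430 Ω

X_L = ωL = 2060 Ω
X_C = 1/(ωC) = 600 Ω
Branch 1: Z₁ = R = 7200 Ω
Branch 2 (series LC): Z₂ = j(X_L − X_C) = j1460 Ω
Parallel: Z = Z₁Z₂/(Z₁+Z₂), |Z| = 1430 Ω, ∠Z = 78.6°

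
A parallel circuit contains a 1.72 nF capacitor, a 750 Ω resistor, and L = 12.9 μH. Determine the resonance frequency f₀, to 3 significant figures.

1.07 MHz

ω₀ = 1/√(LC) = 1/√(1.29e-05 × 1.72e-09) = 6.713e+06 rad/s
f₀ = ω₀/(2π) = 1.07 MHz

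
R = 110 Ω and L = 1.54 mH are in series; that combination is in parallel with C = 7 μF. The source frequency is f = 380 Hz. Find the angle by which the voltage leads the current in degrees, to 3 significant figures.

ω = 2πf = 2388 rad/s
X_L = ωL = 3.68 Ω
X_C = 1/(ωC) = 59.8 Ω
Branch 1 (R+jX_L): Z₁ = 110 + j3.68 Ω, |Z₁| = 110 Ω
Branch 2 (−jX_C): Z₂ = −j59.8 Ω
Parallel: Z = Z₁Z₂/(Z₁+Z₂), |Z| = 53.3 Ω, ∠Z = -61.0°

-61.0°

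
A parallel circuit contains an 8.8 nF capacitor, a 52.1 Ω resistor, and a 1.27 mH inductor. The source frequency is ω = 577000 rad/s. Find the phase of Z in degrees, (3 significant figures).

-10.9°

X_L = ωL = 733 Ω
X_C = 1/(ωC) = 197 Ω
Parallel: admittances add. Y = 1/R + 1/(jωL) + jωC
Y = (0.0192 + j0.00371) S
|Y| = 0.0195 S → |Z| = 1/|Y| = 51.2 Ω, ∠Z = −∠Y = -10.9°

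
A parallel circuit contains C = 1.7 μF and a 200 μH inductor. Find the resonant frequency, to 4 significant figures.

ω₀ = 1/√(LC) = 1/√(0.0002 × 1.7e-06) = 54230 rad/s
f₀ = ω₀/(2π) = 8.631 kHz

8.631 kHz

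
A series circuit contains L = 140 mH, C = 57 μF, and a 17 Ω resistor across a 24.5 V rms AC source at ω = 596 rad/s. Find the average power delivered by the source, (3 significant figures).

X_L = ωL = 83.4 Ω
X_C = 1/(ωC) = 29.4 Ω
Net reactance X = X_L − X_C = 54.0 Ω
Z = 17.0 + j54.0 Ω
|Z| = √(17.0² + 54.0²) = 56.6 Ω
∠Z = arctan(54.0/17.0) = 72.5°
I = V/|Z| = 433 mA
P = VI cos φ = 24.5 × 0.433 × cos(72.5°) = 3.18 W

3.18 W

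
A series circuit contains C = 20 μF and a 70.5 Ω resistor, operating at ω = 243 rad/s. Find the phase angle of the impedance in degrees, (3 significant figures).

-71.1°

X_C = 1/(ωC) = 206 Ω
Z = 70.5 − j206 Ω
|Z| = √(70.5² + 206²) = 218 Ω
∠Z = arctan(-206/70.5) = -71.1°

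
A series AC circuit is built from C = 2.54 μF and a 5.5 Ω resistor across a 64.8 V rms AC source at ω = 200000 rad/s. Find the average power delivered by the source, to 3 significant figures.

X_C = 1/(ωC) = 1.97 Ω
Z = 5.50 − j1.97 Ω
|Z| = √(5.50² + 1.97²) = 5.84 Ω
∠Z = arctan(-1.97/5.50) = -19.7°
I = V/|Z| = 11.1 A
P = VI cos φ = 64.8 × 11.1 × cos(-19.7°) = 677 W

677 W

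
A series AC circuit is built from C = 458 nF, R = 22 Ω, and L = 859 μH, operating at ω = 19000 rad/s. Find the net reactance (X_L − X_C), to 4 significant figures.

X_L = ωL = 16.32 Ω
X_C = 1/(ωC) = 114.9 Ω
X = 16.32 − 114.9 = -98.60 Ω

-98.60 Ω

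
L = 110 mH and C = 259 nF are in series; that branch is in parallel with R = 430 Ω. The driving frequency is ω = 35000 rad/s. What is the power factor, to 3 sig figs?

0.993

X_L = ωL = 3850 Ω
X_C = 1/(ωC) = 110 Ω
Branch 1: Z₁ = R = 430 Ω
Branch 2 (series LC): Z₂ = j(X_L − X_C) = j3740 Ω
Parallel: Z = Z₁Z₂/(Z₁+Z₂), |Z| = 427 Ω, ∠Z = 6.56°
cos φ = cos(6.56°) = 0.993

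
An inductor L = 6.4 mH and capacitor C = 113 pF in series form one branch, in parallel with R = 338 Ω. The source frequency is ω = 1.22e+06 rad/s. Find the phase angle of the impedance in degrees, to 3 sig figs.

X_L = ωL = 7810 Ω
X_C = 1/(ωC) = 7250 Ω
Branch 1: Z₁ = R = 338 Ω
Branch 2 (series LC): Z₂ = j(X_L − X_C) = j554 Ω
Parallel: Z = Z₁Z₂/(Z₁+Z₂), |Z| = 289 Ω, ∠Z = 31.4°

31.4°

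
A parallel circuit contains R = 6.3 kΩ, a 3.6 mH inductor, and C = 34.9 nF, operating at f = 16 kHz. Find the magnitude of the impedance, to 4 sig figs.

ω = 2πf = 100500 rad/s
X_L = ωL = 361.9 Ω
X_C = 1/(ωC) = 285.0 Ω
Parallel: admittances add. Y = 1/R + 1/(jωL) + jωC
Y = (0.0001587 + j0.0007454) S
|Y| = 0.0007621 S → |Z| = 1/|Y| = 1312 Ω, ∠Z = −∠Y = -77.98°

1312 Ω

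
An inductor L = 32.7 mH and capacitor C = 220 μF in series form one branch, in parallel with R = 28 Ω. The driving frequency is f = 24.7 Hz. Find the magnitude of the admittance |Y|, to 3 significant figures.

54.6 mS

ω = 2πf = 155.2 rad/s
X_L = ωL = 5.07 Ω
X_C = 1/(ωC) = 29.3 Ω
Branch 1: Z₁ = R = 28.0 Ω
Branch 2 (series LC): Z₂ = j(X_L − X_C) = −j24.2 Ω
Parallel: Z = Z₁Z₂/(Z₁+Z₂), |Z| = 18.3 Ω, ∠Z = -49.1°
|Y| = 1/|Z| = 54.6 mS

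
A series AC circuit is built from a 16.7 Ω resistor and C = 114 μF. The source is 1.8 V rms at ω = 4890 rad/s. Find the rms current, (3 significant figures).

X_C = 1/(ωC) = 1.79 Ω
Z = 16.7 − j1.79 Ω
|Z| = √(16.7² + 1.79²) = 16.8 Ω
I = V/|Z| = 1.8/16.8 = 107 mA

107 mA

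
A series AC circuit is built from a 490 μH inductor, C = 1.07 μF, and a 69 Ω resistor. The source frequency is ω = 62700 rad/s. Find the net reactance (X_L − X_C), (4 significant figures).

X_L = ωL = 30.72 Ω
X_C = 1/(ωC) = 14.91 Ω
X = 30.72 − 14.91 = 15.82 Ω

15.82 Ω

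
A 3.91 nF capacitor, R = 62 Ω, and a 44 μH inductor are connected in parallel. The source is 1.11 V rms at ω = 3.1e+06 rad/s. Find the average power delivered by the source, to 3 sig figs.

19.9 mW

X_L = ωL = 136 Ω
X_C = 1/(ωC) = 82.5 Ω
Parallel: admittances add. Y = 1/R + 1/(jωL) + jωC
Y = (0.0161 + j0.00479) S
|Y| = 0.0168 S → |Z| = 1/|Y| = 59.4 Ω, ∠Z = −∠Y = -16.5°
I = V/|Z| = 18.7 mA
P = VI cos φ = 1.11 × 0.0187 × cos(-16.5°) = 19.9 mW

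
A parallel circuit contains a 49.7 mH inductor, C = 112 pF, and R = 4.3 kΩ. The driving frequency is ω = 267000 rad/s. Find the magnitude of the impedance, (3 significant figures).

X_L = ωL = 13300 Ω
X_C = 1/(ωC) = 33400 Ω
Parallel: admittances add. Y = 1/R + 1/(jωL) + jωC
Y = (0.000233 − j4.55e-05) S
|Y| = 0.000237 S → |Z| = 1/|Y| = 4220 Ω, ∠Z = −∠Y = 11.1°

4220 Ω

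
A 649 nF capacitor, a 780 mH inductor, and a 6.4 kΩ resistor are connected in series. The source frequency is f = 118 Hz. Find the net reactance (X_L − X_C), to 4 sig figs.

-1500 Ω

ω = 2πf = 741.4 rad/s
X_L = ωL = 578.3 Ω
X_C = 1/(ωC) = 2078 Ω
X = 578.3 − 2078 = -1500 Ω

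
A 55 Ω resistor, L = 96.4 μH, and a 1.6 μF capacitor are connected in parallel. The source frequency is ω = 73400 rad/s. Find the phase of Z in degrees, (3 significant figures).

52.7°

X_L = ωL = 7.08 Ω
X_C = 1/(ωC) = 8.51 Ω
Parallel: admittances add. Y = 1/R + 1/(jωL) + jωC
Y = (0.0182 − j0.0239) S
|Y| = 0.0300 S → |Z| = 1/|Y| = 33.3 Ω, ∠Z = −∠Y = 52.7°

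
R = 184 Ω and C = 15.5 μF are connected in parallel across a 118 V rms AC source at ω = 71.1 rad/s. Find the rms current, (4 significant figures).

654.4 mA

X_C = 1/(ωC) = 907.4 Ω
Parallel: admittances add. Y = 1/R + jωC
Y = (0.005435 + j0.001102) S
|Y| = 0.005545 S → |Z| = 1/|Y| = 180.3 Ω, ∠Z = −∠Y = -11.46°
I = V/|Z| = 118/180.3 = 654.4 mA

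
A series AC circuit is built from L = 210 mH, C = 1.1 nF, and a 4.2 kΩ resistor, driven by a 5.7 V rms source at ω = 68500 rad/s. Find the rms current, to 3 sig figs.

X_L = ωL = 14400 Ω
X_C = 1/(ωC) = 13300 Ω
Net reactance X = X_L − X_C = 1110 Ω
Z = 4200 + j1110 Ω
|Z| = √(4200² + 1110²) = 4350 Ω
I = V/|Z| = 5.7/4350 = 1.31 mA

1.31 mA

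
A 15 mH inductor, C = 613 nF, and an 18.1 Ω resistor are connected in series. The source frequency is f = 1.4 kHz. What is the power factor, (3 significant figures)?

0.320

ω = 2πf = 8796 rad/s
X_L = ωL = 132 Ω
X_C = 1/(ωC) = 185 Ω
Net reactance X = X_L − X_C = -53.5 Ω
Z = 18.1 − j53.5 Ω
|Z| = √(18.1² + 53.5²) = 56.5 Ω
∠Z = arctan(-53.5/18.1) = -71.3°
cos φ = cos(-71.3°) = 0.320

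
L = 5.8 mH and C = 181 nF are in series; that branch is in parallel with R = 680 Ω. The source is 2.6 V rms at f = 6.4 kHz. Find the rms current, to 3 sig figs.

ω = 2πf = 40210 rad/s
X_L = ωL = 233 Ω
X_C = 1/(ωC) = 137 Ω
Branch 1: Z₁ = R = 680 Ω
Branch 2 (series LC): Z₂ = j(X_L − X_C) = j95.8 Ω
Parallel: Z = Z₁Z₂/(Z₁+Z₂), |Z| = 94.9 Ω, ∠Z = 82.0°
I = V/|Z| = 2.6/94.9 = 27.4 mA

27.4 mA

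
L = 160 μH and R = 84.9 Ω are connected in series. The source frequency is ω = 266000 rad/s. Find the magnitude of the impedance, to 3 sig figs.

X_L = ωL = 42.6 Ω
Z = 84.9 + j42.6 Ω
|Z| = √(84.9² + 42.6²) = 95.0 Ω

95.0 Ω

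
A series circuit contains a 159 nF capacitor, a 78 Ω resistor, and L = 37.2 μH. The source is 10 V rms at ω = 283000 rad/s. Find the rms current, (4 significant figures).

126.8 mA

X_L = ωL = 10.53 Ω
X_C = 1/(ωC) = 22.22 Ω
Net reactance X = X_L − X_C = -11.70 Ω
Z = 78.00 − j11.70 Ω
|Z| = √(78.00² + 11.70²) = 78.87 Ω
I = V/|Z| = 10/78.87 = 126.8 mA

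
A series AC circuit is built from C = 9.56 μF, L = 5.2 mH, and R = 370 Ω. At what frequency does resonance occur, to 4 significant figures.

ω₀ = 1/√(LC) = 1/√(0.0052 × 9.56e-06) = 4485 rad/s
f₀ = ω₀/(2π) = 713.8 Hz

713.8 Hz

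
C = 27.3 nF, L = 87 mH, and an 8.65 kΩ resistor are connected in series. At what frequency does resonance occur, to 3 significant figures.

ω₀ = 1/√(LC) = 1/√(0.087 × 2.73e-08) = 20520 rad/s
f₀ = ω₀/(2π) = 3.27 kHz

3.27 kHz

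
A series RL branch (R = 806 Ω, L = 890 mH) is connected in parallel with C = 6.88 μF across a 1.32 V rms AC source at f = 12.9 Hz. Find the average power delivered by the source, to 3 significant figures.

2.14 mW

ω = 2πf = 81.05 rad/s
X_L = ωL = 72.1 Ω
X_C = 1/(ωC) = 1790 Ω
Branch 1 (R+jX_L): Z₁ = 806 + j72.1 Ω, |Z₁| = 809 Ω
Branch 2 (−jX_C): Z₂ = −j1790 Ω
Parallel: Z = Z₁Z₂/(Z₁+Z₂), |Z| = 764 Ω, ∠Z = -20.0°
I = V/|Z| = 1.73 mA
P = VI cos φ = 1.32 × 0.00173 × cos(-20.0°) = 2.14 mW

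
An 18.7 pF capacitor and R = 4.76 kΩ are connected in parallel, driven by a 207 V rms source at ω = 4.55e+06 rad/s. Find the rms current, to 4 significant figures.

X_C = 1/(ωC) = 11750 Ω
Parallel: admittances add. Y = 1/R + jωC
Y = (0.0002101 + j8.509e-05) S
|Y| = 0.0002267 S → |Z| = 1/|Y| = 4412 Ω, ∠Z = −∠Y = -22.05°
I = V/|Z| = 207/4412 = 46.92 mA

46.92 mA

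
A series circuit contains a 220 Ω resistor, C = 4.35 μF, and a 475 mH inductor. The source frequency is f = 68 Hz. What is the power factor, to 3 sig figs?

0.549

ω = 2πf = 427.3 rad/s
X_L = ωL = 203 Ω
X_C = 1/(ωC) = 538 Ω
Net reactance X = X_L − X_C = -335 Ω
Z = 220 − j335 Ω
|Z| = √(220² + 335²) = 401 Ω
∠Z = arctan(-335/220) = -56.7°
cos φ = cos(-56.7°) = 0.549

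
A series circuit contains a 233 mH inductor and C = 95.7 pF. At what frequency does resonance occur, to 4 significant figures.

ω₀ = 1/√(LC) = 1/√(0.233 × 9.57e-11) = 211800 rad/s
f₀ = ω₀/(2π) = 33.70 kHz

33.70 kHz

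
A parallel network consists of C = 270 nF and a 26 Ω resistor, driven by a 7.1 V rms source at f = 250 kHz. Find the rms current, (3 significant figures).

3.02 A

ω = 2πf = 1.571e+06 rad/s
X_C = 1/(ωC) = 2.36 Ω
Parallel: admittances add. Y = 1/R + jωC
Y = (0.0385 + j0.424) S
|Y| = 0.426 S → |Z| = 1/|Y| = 2.35 Ω, ∠Z = −∠Y = -84.8°
I = V/|Z| = 7.1/2.35 = 3.02 A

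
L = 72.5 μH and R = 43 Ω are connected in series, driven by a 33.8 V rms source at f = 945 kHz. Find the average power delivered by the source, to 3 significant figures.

262 mW

ω = 2πf = 5.938e+06 rad/s
X_L = ωL = 430 Ω
Z = 43.0 + j430 Ω
|Z| = √(43.0² + 430²) = 433 Ω
∠Z = arctan(430/43.0) = 84.3°
I = V/|Z| = 78.1 mA
P = VI cos φ = 33.8 × 0.0781 × cos(84.3°) = 262 mW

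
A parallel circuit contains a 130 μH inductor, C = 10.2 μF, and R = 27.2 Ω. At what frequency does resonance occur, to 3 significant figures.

ω₀ = 1/√(LC) = 1/√(0.00013 × 1.02e-05) = 27460 rad/s
f₀ = ω₀/(2π) = 4.37 kHz

4.37 kHz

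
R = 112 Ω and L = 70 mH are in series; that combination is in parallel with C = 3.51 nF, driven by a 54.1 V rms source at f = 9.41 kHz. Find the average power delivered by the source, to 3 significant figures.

19.1 mW

ω = 2πf = 59120 rad/s
X_L = ωL = 4140 Ω
X_C = 1/(ωC) = 4820 Ω
Branch 1 (R+jX_L): Z₁ = 112 + j4140 Ω, |Z₁| = 4140 Ω
Branch 2 (−jX_C): Z₂ = −j4820 Ω
Parallel: Z = Z₁Z₂/(Z₁+Z₂), |Z| = 29000 Ω, ∠Z = 79.1°
I = V/|Z| = 1.87 mA
P = VI cos φ = 54.1 × 0.00187 × cos(79.1°) = 19.1 mW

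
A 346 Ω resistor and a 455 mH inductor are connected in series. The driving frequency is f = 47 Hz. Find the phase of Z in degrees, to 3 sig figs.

ω = 2πf = 295.3 rad/s
X_L = ωL = 134 Ω
Z = 346 + j134 Ω
|Z| = √(346² + 134²) = 371 Ω
∠Z = arctan(134/346) = 21.2°

21.2°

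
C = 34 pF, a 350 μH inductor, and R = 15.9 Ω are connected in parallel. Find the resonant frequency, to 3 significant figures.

ω₀ = 1/√(LC) = 1/√(0.00035 × 3.4e-11) = 9.167e+06 rad/s
f₀ = ω₀/(2π) = 1.46 MHz

1.46 MHz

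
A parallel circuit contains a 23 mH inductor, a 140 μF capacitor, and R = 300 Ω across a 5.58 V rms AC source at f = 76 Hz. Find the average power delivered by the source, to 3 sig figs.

104 mW

ω = 2πf = 477.5 rad/s
X_L = ωL = 11.0 Ω
X_C = 1/(ωC) = 15.0 Ω
Parallel: admittances add. Y = 1/R + 1/(jωL) + jωC
Y = (0.00333 − j0.0242) S
|Y| = 0.0244 S → |Z| = 1/|Y| = 40.9 Ω, ∠Z = −∠Y = 82.2°
I = V/|Z| = 136 mA
P = VI cos φ = 5.58 × 0.136 × cos(82.2°) = 104 mW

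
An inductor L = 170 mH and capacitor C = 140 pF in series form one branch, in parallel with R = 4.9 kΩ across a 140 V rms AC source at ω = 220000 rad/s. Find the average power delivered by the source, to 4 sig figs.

X_L = ωL = 37400 Ω
X_C = 1/(ωC) = 32470 Ω
Branch 1: Z₁ = R = 4900 Ω
Branch 2 (series LC): Z₂ = j(X_L − X_C) = j4932 Ω
Parallel: Z = Z₁Z₂/(Z₁+Z₂), |Z| = 3476 Ω, ∠Z = 44.81°
I = V/|Z| = 40.27 mA
P = VI cos φ = 140 × 0.04027 × cos(44.81°) = 4.000 W

4.000 W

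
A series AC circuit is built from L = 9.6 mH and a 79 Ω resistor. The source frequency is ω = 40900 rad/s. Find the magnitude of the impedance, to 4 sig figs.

X_L = ωL = 392.6 Ω
Z = 79.00 + j392.6 Ω
|Z| = √(79.00² + 392.6²) = 400.5 Ω

400.5 Ω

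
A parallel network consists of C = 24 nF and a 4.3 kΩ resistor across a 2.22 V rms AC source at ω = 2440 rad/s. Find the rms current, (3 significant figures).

532 μA

X_C = 1/(ωC) = 17100 Ω
Parallel: admittances add. Y = 1/R + jωC
Y = (0.000233 + j5.86e-05) S
|Y| = 0.000240 S → |Z| = 1/|Y| = 4170 Ω, ∠Z = −∠Y = -14.1°
I = V/|Z| = 2.22/4170 = 532 μA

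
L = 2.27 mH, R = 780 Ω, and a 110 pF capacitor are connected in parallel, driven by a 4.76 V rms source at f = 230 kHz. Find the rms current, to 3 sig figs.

6.14 mA

ω = 2πf = 1.445e+06 rad/s
X_L = ωL = 3280 Ω
X_C = 1/(ωC) = 6290 Ω
Parallel: admittances add. Y = 1/R + 1/(jωL) + jωC
Y = (0.00128 − j0.000146) S
|Y| = 0.00129 S → |Z| = 1/|Y| = 775 Ω, ∠Z = −∠Y = 6.49°
I = V/|Z| = 4.76/775 = 6.14 mA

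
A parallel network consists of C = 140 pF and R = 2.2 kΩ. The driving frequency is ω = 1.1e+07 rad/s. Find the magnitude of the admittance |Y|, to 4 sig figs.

1.606 mS

X_C = 1/(ωC) = 649.4 Ω
Parallel: admittances add. Y = 1/R + jωC
Y = (0.0004545 + j0.001540) S
|Y| = 0.001606 S → |Z| = 1/|Y| = 622.8 Ω, ∠Z = −∠Y = -73.56°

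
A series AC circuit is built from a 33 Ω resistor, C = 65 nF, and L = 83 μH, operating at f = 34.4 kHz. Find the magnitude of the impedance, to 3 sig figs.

ω = 2πf = 216100 rad/s
X_L = ωL = 17.9 Ω
X_C = 1/(ωC) = 71.2 Ω
Net reactance X = X_L − X_C = -53.2 Ω
Z = 33.0 − j53.2 Ω
|Z| = √(33.0² + 53.2²) = 62.6 Ω

62.6 Ω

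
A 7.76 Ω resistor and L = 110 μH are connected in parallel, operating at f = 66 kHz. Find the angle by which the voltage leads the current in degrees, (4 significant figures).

ω = 2πf = 414700 rad/s
X_L = ωL = 45.62 Ω
Parallel: admittances add. Y = 1/R + 1/(jωL)
Y = (0.1289 − j0.02192) S
|Y| = 0.1307 S → |Z| = 1/|Y| = 7.650 Ω, ∠Z = −∠Y = 9.655°

9.655°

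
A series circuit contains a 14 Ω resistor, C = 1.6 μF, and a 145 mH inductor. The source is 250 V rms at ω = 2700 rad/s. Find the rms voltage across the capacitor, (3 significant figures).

X_L = ωL = 392 Ω
X_C = 1/(ωC) = 231 Ω
Net reactance X = X_L − X_C = 160 Ω
Z = 14.0 + j160 Ω
|Z| = √(14.0² + 160²) = 161 Ω
I = V/|Z| = 1.56 A
V_C = I·|Z_C| = 1.56 × 231 = 360 V

360 V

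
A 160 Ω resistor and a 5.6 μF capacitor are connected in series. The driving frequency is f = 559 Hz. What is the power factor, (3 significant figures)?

0.953

ω = 2πf = 3512 rad/s
X_C = 1/(ωC) = 50.8 Ω
Z = 160 − j50.8 Ω
|Z| = √(160² + 50.8²) = 168 Ω
∠Z = arctan(-50.8/160) = -17.6°
cos φ = cos(-17.6°) = 0.953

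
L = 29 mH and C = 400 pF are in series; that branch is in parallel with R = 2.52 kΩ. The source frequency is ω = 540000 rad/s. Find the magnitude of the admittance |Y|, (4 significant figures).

407.0 μS

X_L = ωL = 15660 Ω
X_C = 1/(ωC) = 4630 Ω
Branch 1: Z₁ = R = 2520 Ω
Branch 2 (series LC): Z₂ = j(X_L − X_C) = j11030 Ω
Parallel: Z = Z₁Z₂/(Z₁+Z₂), |Z| = 2457 Ω, ∠Z = 12.87°
|Y| = 1/|Z| = 407.0 μS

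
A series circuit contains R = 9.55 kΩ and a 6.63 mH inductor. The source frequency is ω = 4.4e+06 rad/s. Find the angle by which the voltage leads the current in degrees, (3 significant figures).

X_L = ωL = 29200 Ω
Z = 9550 + j29200 Ω
|Z| = √(9550² + 29200²) = 30700 Ω
∠Z = arctan(29200/9550) = 71.9°

71.9°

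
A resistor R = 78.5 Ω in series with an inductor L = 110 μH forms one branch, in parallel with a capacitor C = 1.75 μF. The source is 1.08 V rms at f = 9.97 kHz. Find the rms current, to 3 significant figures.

118 mA

ω = 2πf = 62640 rad/s
X_L = ωL = 6.89 Ω
X_C = 1/(ωC) = 9.12 Ω
Branch 1 (R+jX_L): Z₁ = 78.5 + j6.89 Ω, |Z₁| = 78.8 Ω
Branch 2 (−jX_C): Z₂ = −j9.12 Ω
Parallel: Z = Z₁Z₂/(Z₁+Z₂), |Z| = 9.15 Ω, ∠Z = -83.4°
I = V/|Z| = 1.08/9.15 = 118 mA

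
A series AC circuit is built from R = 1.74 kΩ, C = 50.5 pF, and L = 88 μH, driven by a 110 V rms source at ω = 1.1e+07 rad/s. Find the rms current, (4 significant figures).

X_L = ωL = 968.0 Ω
X_C = 1/(ωC) = 1800 Ω
Net reactance X = X_L − X_C = -832.2 Ω
Z = 1740 − j832.2 Ω
|Z| = √(1740² + 832.2²) = 1929 Ω
I = V/|Z| = 110/1929 = 57.03 mA

57.03 mA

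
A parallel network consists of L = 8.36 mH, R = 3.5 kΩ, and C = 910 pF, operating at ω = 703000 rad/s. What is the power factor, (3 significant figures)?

0.520

X_L = ωL = 5880 Ω
X_C = 1/(ωC) = 1560 Ω
Parallel: admittances add. Y = 1/R + 1/(jωL) + jωC
Y = (0.000286 + j0.000470) S
|Y| = 0.000550 S → |Z| = 1/|Y| = 1820 Ω, ∠Z = −∠Y = -58.7°
cos φ = cos(-58.7°) = 0.520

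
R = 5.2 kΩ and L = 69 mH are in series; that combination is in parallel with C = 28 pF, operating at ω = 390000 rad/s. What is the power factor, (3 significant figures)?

0.268

X_L = ωL = 26900 Ω
X_C = 1/(ωC) = 91600 Ω
Branch 1 (R+jX_L): Z₁ = 5200 + j26900 Ω, |Z₁| = 27400 Ω
Branch 2 (−jX_C): Z₂ = −j91600 Ω
Parallel: Z = Z₁Z₂/(Z₁+Z₂), |Z| = 38700 Ω, ∠Z = 74.5°
cos φ = cos(74.5°) = 0.268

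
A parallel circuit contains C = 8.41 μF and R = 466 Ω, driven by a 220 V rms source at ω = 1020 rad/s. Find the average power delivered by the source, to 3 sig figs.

104 W

X_C = 1/(ωC) = 117 Ω
Parallel: admittances add. Y = 1/R + jωC
Y = (0.00215 + j0.00858) S
|Y| = 0.00884 S → |Z| = 1/|Y| = 113 Ω, ∠Z = −∠Y = -76.0°
I = V/|Z| = 1.95 A
P = VI cos φ = 220 × 1.95 × cos(-76.0°) = 104 W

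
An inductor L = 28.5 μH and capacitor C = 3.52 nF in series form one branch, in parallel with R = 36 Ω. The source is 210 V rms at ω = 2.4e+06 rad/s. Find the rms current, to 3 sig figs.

7.19 A

X_L = ωL = 68.4 Ω
X_C = 1/(ωC) = 118 Ω
Branch 1: Z₁ = R = 36.0 Ω
Branch 2 (series LC): Z₂ = j(X_L − X_C) = −j50.0 Ω
Parallel: Z = Z₁Z₂/(Z₁+Z₂), |Z| = 29.2 Ω, ∠Z = -35.8°
I = V/|Z| = 210/29.2 = 7.19 A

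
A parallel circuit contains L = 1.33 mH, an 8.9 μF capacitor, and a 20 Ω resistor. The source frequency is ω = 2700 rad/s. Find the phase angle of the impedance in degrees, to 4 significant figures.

78.88°

X_L = ωL = 3.591 Ω
X_C = 1/(ωC) = 41.61 Ω
Parallel: admittances add. Y = 1/R + 1/(jωL) + jωC
Y = (0.05000 − j0.2544) S
|Y| = 0.2593 S → |Z| = 1/|Y| = 3.856 Ω, ∠Z = −∠Y = 78.88°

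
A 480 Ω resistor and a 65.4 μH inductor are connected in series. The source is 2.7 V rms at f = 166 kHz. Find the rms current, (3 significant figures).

5.57 mA

ω = 2πf = 1.043e+06 rad/s
X_L = ωL = 68.2 Ω
Z = 480 + j68.2 Ω
|Z| = √(480² + 68.2²) = 485 Ω
I = V/|Z| = 2.7/485 = 5.57 mA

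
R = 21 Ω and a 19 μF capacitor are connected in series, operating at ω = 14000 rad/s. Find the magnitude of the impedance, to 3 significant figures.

21.3 Ω

X_C = 1/(ωC) = 3.76 Ω
Z = 21.0 − j3.76 Ω
|Z| = √(21.0² + 3.76²) = 21.3 Ω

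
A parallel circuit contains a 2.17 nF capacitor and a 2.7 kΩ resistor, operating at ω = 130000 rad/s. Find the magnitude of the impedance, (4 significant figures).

X_C = 1/(ωC) = 3545 Ω
Parallel: admittances add. Y = 1/R + jωC
Y = (0.0003704 + j0.0002821) S
|Y| = 0.0004656 S → |Z| = 1/|Y| = 2148 Ω, ∠Z = −∠Y = -37.30°

2148 Ω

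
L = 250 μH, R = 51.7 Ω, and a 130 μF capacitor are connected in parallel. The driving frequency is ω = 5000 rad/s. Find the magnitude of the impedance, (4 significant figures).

6.612 Ω

X_L = ωL = 1.250 Ω
X_C = 1/(ωC) = 1.538 Ω
Parallel: admittances add. Y = 1/R + 1/(jωL) + jωC
Y = (0.01934 − j0.1500) S
|Y| = 0.1512 S → |Z| = 1/|Y| = 6.612 Ω, ∠Z = −∠Y = 82.65°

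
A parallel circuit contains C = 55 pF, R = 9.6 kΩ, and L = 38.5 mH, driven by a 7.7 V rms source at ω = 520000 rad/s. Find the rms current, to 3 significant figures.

819 μA

X_L = ωL = 20000 Ω
X_C = 1/(ωC) = 35000 Ω
Parallel: admittances add. Y = 1/R + 1/(jωL) + jωC
Y = (0.000104 − j2.14e-05) S
|Y| = 0.000106 S → |Z| = 1/|Y| = 9400 Ω, ∠Z = −∠Y = 11.6°
I = V/|Z| = 7.7/9400 = 819 μA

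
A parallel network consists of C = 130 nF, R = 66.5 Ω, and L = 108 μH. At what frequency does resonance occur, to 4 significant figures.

42.48 kHz

ω₀ = 1/√(LC) = 1/√(0.000108 × 1.3e-07) = 266900 rad/s
f₀ = ω₀/(2π) = 42.48 kHz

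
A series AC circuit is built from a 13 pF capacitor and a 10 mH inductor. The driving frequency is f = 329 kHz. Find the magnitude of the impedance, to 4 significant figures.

16540 Ω

ω = 2πf = 2.067e+06 rad/s
X_L = ωL = 20670 Ω
X_C = 1/(ωC) = 37210 Ω
Net reactance X = X_L − X_C = -16540 Ω
Z = − j16540 Ω
|Z| = √(0² + 16540²) = 16540 Ω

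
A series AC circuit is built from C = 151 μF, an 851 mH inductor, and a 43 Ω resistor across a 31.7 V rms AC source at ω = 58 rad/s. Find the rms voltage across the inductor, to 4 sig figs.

X_L = ωL = 49.36 Ω
X_C = 1/(ωC) = 114.2 Ω
Net reactance X = X_L − X_C = -64.82 Ω
Z = 43.00 − j64.82 Ω
|Z| = √(43.00² + 64.82²) = 77.79 Ω
I = V/|Z| = 407.5 mA
V_L = I·|Z_L| = 0.4075 × 49.36 = 20.11 V

20.11 V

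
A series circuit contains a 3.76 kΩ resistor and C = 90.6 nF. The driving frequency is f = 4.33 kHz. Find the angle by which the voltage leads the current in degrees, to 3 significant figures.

-6.16°

ω = 2πf = 27210 rad/s
X_C = 1/(ωC) = 406 Ω
Z = 3760 − j406 Ω
|Z| = √(3760² + 406²) = 3780 Ω
∠Z = arctan(-406/3760) = -6.16°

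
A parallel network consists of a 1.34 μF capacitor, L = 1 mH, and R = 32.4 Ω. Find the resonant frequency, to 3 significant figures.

4.35 kHz

ω₀ = 1/√(LC) = 1/√(0.001 × 1.34e-06) = 27320 rad/s
f₀ = ω₀/(2π) = 4.35 kHz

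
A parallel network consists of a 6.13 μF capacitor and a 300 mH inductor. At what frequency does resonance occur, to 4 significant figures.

ω₀ = 1/√(LC) = 1/√(0.3 × 6.13e-06) = 737.4 rad/s
f₀ = ω₀/(2π) = 117.4 Hz

117.4 Hz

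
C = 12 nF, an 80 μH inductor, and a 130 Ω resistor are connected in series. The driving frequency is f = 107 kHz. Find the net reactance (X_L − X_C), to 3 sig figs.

ω = 2πf = 672300 rad/s
X_L = ωL = 53.8 Ω
X_C = 1/(ωC) = 124 Ω
X = 53.8 − 124 = -70.2 Ω

-70.2 Ω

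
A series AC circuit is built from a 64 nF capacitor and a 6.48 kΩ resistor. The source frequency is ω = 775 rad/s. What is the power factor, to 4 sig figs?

0.3060

X_C = 1/(ωC) = 20160 Ω
Z = 6480 − j20160 Ω
|Z| = √(6480² + 20160²) = 21180 Ω
∠Z = arctan(-20160/6480) = -72.18°
cos φ = cos(-72.18°) = 0.3060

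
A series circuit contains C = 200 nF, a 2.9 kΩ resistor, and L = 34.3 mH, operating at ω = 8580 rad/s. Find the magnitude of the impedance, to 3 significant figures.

X_L = ωL = 294 Ω
X_C = 1/(ωC) = 583 Ω
Net reactance X = X_L − X_C = -288 Ω
Z = 2900 − j288 Ω
|Z| = √(2900² + 288²) = 2910 Ω

2910 Ω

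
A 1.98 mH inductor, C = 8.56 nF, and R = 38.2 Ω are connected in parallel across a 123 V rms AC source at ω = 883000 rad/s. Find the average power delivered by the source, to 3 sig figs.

X_L = ωL = 1750 Ω
X_C = 1/(ωC) = 132 Ω
Parallel: admittances add. Y = 1/R + 1/(jωL) + jωC
Y = (0.0262 + j0.00699) S
|Y| = 0.0271 S → |Z| = 1/|Y| = 36.9 Ω, ∠Z = −∠Y = -14.9°
I = V/|Z| = 3.33 A
P = VI cos φ = 123 × 3.33 × cos(-14.9°) = 396 W

396 W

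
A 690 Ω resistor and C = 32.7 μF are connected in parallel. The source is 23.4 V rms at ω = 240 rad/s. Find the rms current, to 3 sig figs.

187 mA

X_C = 1/(ωC) = 127 Ω
Parallel: admittances add. Y = 1/R + jωC
Y = (0.00145 + j0.00785) S
|Y| = 0.00798 S → |Z| = 1/|Y| = 125 Ω, ∠Z = −∠Y = -79.5°
I = V/|Z| = 23.4/125 = 187 mA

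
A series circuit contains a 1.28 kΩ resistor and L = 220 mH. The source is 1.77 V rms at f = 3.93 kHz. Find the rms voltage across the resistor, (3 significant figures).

0.406 V

ω = 2πf = 24690 rad/s
X_L = ωL = 5430 Ω
Z = 1280 + j5430 Ω
|Z| = √(1280² + 5430²) = 5580 Ω
I = V/|Z| = 317 μA
V_R = I·|Z_R| = 0.000317 × 1280 = 0.406 V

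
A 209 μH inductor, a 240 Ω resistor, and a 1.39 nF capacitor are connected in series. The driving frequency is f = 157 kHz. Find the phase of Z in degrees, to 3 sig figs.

-65.4°

ω = 2πf = 986500 rad/s
X_L = ωL = 206 Ω
X_C = 1/(ωC) = 729 Ω
Net reactance X = X_L − X_C = -523 Ω
Z = 240 − j523 Ω
|Z| = √(240² + 523²) = 576 Ω
∠Z = arctan(-523/240) = -65.4°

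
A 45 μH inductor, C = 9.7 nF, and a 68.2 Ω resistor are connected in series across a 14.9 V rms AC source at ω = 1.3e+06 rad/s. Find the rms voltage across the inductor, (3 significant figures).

12.2 V

X_L = ωL = 58.5 Ω
X_C = 1/(ωC) = 79.3 Ω
Net reactance X = X_L − X_C = -20.8 Ω
Z = 68.2 − j20.8 Ω
|Z| = √(68.2² + 20.8²) = 71.3 Ω
I = V/|Z| = 209 mA
V_L = I·|Z_L| = 0.209 × 58.5 = 12.2 V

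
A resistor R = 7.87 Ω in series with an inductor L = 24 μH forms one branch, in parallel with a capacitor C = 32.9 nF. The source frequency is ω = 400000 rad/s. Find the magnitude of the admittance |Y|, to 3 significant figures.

X_L = ωL = 9.60 Ω
X_C = 1/(ωC) = 76.0 Ω
Branch 1 (R+jX_L): Z₁ = 7.87 + j9.60 Ω, |Z₁| = 12.4 Ω
Branch 2 (−jX_C): Z₂ = −j76.0 Ω
Parallel: Z = Z₁Z₂/(Z₁+Z₂), |Z| = 14.1 Ω, ∠Z = 43.9°
|Y| = 1/|Z| = 70.9 mS

70.9 mS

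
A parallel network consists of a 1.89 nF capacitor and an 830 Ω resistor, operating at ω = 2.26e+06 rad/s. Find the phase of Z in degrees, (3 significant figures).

-74.2°

X_C = 1/(ωC) = 234 Ω
Parallel: admittances add. Y = 1/R + jωC
Y = (0.00120 + j0.00427) S
|Y| = 0.00444 S → |Z| = 1/|Y| = 225 Ω, ∠Z = −∠Y = -74.2°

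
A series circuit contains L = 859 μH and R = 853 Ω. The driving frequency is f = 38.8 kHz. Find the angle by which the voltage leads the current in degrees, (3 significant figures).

ω = 2πf = 243800 rad/s
X_L = ωL = 209 Ω
Z = 853 + j209 Ω
|Z| = √(853² + 209²) = 878 Ω
∠Z = arctan(209/853) = 13.8°

13.8°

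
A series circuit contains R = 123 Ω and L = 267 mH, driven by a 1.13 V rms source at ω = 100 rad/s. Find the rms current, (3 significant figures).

X_L = ωL = 26.7 Ω
Z = 123 + j26.7 Ω
|Z| = √(123² + 26.7²) = 126 Ω
I = V/|Z| = 1.13/126 = 8.98 mA

8.98 mA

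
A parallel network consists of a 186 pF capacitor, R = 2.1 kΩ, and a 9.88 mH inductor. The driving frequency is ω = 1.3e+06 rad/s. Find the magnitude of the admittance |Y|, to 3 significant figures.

X_L = ωL = 12800 Ω
X_C = 1/(ωC) = 4140 Ω
Parallel: admittances add. Y = 1/R + 1/(jωL) + jωC
Y = (0.000476 + j0.000164) S
|Y| = 0.000504 S → |Z| = 1/|Y| = 1990 Ω, ∠Z = −∠Y = -19.0°

504 μS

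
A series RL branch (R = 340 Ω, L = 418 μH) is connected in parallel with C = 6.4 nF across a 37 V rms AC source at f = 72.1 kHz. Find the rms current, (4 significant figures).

103.1 mA

ω = 2πf = 453000 rad/s
X_L = ωL = 189.4 Ω
X_C = 1/(ωC) = 344.9 Ω
Branch 1 (R+jX_L): Z₁ = 340.0 + j189.4 Ω, |Z₁| = 389.2 Ω
Branch 2 (−jX_C): Z₂ = −j344.9 Ω
Parallel: Z = Z₁Z₂/(Z₁+Z₂), |Z| = 359.0 Ω, ∠Z = -36.30°
I = V/|Z| = 37/359.0 = 103.1 mA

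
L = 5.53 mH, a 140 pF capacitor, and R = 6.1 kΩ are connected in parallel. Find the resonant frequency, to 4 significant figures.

180.9 kHz

ω₀ = 1/√(LC) = 1/√(0.00553 × 1.4e-10) = 1.137e+06 rad/s
f₀ = ω₀/(2π) = 180.9 kHz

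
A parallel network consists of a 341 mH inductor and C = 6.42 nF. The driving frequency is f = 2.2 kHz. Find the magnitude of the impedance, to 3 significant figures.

ω = 2πf = 13820 rad/s
X_L = ωL = 4710 Ω
X_C = 1/(ωC) = 11300 Ω
Parallel: admittances add. Y = 1/(jωL) + jωC
Y = (0 − j0.000123) S
|Y| = 0.000123 S → |Z| = 1/|Y| = 8100 Ω, ∠Z = −∠Y = 90.0°

8100 Ω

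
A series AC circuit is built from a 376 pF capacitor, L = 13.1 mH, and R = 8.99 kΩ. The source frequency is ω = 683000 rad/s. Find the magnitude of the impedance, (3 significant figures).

10300 Ω

X_L = ωL = 8950 Ω
X_C = 1/(ωC) = 3890 Ω
Net reactance X = X_L − X_C = 5050 Ω
Z = 8990 + j5050 Ω
|Z| = √(8990² + 5050²) = 10300 Ω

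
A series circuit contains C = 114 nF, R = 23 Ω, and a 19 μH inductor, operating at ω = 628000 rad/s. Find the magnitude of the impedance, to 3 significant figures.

23.1 Ω

X_L = ωL = 11.9 Ω
X_C = 1/(ωC) = 14.0 Ω
Net reactance X = X_L − X_C = -2.04 Ω
Z = 23.0 − j2.04 Ω
|Z| = √(23.0² + 2.04²) = 23.1 Ω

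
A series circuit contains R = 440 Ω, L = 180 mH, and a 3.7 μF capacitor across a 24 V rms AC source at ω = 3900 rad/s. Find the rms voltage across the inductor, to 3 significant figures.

X_L = ωL = 702 Ω
X_C = 1/(ωC) = 69.3 Ω
Net reactance X = X_L − X_C = 633 Ω
Z = 440 + j633 Ω
|Z| = √(440² + 633²) = 771 Ω
I = V/|Z| = 31.1 mA
V_L = I·|Z_L| = 0.0311 × 702 = 21.9 V

21.9 V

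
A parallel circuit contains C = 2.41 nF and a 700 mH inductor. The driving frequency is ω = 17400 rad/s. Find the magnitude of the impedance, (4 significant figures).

24900 Ω

X_L = ωL = 12180 Ω
X_C = 1/(ωC) = 23850 Ω
Parallel: admittances add. Y = 1/(jωL) + jωC
Y = (0 − j4.017e-05) S
|Y| = 4.017e-05 S → |Z| = 1/|Y| = 24900 Ω, ∠Z = −∠Y = 90.00°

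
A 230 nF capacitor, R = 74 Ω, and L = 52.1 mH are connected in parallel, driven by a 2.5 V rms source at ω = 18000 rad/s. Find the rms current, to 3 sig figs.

X_L = ωL = 938 Ω
X_C = 1/(ωC) = 242 Ω
Parallel: admittances add. Y = 1/R + 1/(jωL) + jωC
Y = (0.0135 + j0.00307) S
|Y| = 0.0139 S → |Z| = 1/|Y| = 72.2 Ω, ∠Z = −∠Y = -12.8°
I = V/|Z| = 2.5/72.2 = 34.6 mA

34.6 mA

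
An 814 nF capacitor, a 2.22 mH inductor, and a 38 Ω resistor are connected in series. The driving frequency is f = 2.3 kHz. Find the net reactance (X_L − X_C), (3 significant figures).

-52.9 Ω

ω = 2πf = 14450 rad/s
X_L = ωL = 32.1 Ω
X_C = 1/(ωC) = 85.0 Ω
X = 32.1 − 85.0 = -52.9 Ω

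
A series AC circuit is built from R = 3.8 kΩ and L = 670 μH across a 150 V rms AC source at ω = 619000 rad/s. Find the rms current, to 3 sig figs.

39.2 mA

X_L = ωL = 415 Ω
Z = 3800 + j415 Ω
|Z| = √(3800² + 415²) = 3820 Ω
I = V/|Z| = 150/3820 = 39.2 mA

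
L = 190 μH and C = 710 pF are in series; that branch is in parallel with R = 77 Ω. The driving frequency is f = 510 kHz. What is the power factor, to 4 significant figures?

ω = 2πf = 3.204e+06 rad/s
X_L = ωL = 608.8 Ω
X_C = 1/(ωC) = 439.5 Ω
Branch 1: Z₁ = R = 77.00 Ω
Branch 2 (series LC): Z₂ = j(X_L − X_C) = j169.3 Ω
Parallel: Z = Z₁Z₂/(Z₁+Z₂), |Z| = 70.09 Ω, ∠Z = 24.46°
cos φ = cos(24.46°) = 0.9103

0.9103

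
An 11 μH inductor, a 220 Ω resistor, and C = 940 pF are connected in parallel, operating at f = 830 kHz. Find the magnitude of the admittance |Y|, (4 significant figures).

ω = 2πf = 5.215e+06 rad/s
X_L = ωL = 57.37 Ω
X_C = 1/(ωC) = 204.0 Ω
Parallel: admittances add. Y = 1/R + 1/(jωL) + jωC
Y = (0.004545 − j0.01253) S
|Y| = 0.01333 S → |Z| = 1/|Y| = 75.02 Ω, ∠Z = −∠Y = 70.06°

13.33 mS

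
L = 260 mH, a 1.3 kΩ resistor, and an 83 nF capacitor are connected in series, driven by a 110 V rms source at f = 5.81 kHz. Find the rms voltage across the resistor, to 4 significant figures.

ω = 2πf = 36510 rad/s
X_L = ωL = 9491 Ω
X_C = 1/(ωC) = 330.0 Ω
Net reactance X = X_L − X_C = 9161 Ω
Z = 1300 + j9161 Ω
|Z| = √(1300² + 9161²) = 9253 Ω
I = V/|Z| = 11.89 mA
V_R = I·|Z_R| = 0.01189 × 1300 = 15.45 V

15.45 V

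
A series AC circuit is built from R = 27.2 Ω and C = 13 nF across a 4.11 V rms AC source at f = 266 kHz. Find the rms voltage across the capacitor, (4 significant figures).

ω = 2πf = 1.671e+06 rad/s
X_C = 1/(ωC) = 46.03 Ω
Z = 27.20 − j46.03 Ω
|Z| = √(27.20² + 46.03²) = 53.46 Ω
I = V/|Z| = 76.88 mA
V_C = I·|Z_C| = 0.07688 × 46.03 = 3.538 V

3.538 V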